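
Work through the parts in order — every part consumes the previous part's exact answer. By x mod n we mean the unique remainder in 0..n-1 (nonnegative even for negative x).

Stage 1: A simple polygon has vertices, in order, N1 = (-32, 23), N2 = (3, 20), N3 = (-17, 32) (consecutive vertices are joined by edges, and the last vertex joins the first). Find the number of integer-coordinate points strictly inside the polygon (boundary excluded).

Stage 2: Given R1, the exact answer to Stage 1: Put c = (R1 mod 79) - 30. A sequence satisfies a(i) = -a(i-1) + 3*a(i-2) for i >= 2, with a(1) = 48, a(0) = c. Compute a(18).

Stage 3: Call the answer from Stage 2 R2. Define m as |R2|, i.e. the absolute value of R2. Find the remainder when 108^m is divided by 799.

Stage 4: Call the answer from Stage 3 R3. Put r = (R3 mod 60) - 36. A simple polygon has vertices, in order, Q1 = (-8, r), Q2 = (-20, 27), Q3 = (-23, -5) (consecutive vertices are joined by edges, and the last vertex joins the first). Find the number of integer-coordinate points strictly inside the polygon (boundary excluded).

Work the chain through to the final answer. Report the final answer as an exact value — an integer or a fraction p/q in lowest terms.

266

Stage 1: cross terms: (-32*20 - 3*23)=-709, (3*32 - -17*20)=436, (-17*23 - -32*32)=633; twice the area = |360| = 360; area = 180; boundary points = 1 + 4 + 3 = 8; strictly interior points = area - boundary/2 + 1 = 177; answer 177
Stage 2: R1 = 177; c = -11; a(2) = -1*(48) + 3*(-11) = -81; iterating: a(2)=-81, a(3)=225, a(4)=-468, a(5)=1143, a(6)=-2547, a(7)=5976, a(8)=-13617, a(9)=31545, a(10)=-72396, a(11)=167031, a(12)=-384219, a(13)=885312, a(14)=-2037969, a(15)=4693905, a(16)=-10807812, a(17)=24889527, a(18)=-57312963; answer -57312963
Stage 3: R2 = -57312963; m = 57312963; squarings mod 799: 108^1=108, 108^2=478, 108^4=769, 108^8=101, 108^16=613, 108^32=239, 108^64=392, 108^128=256, 108^256=18, 108^512=324, 108^1024=307, 108^2048=766, 108^4096=290, 108^8192=205, 108^16384=477, 108^32768=613, 108^65536=239, 108^131072=392, 108^262144=256, 108^524288=18, 108^1048576=324, 108^2097152=307, 108^4194304=766, 108^8388608=290, 108^16777216=205, 108^33554432=477; 108^57312963 = 108^1 * 108^2 * 108^64 * 108^128 * 108^512 * 108^1024 * 108^32768 * 108^131072 * 108^524288 * 108^2097152 * 108^4194304 * 108^16777216 * 108^33554432 = 131 (mod 799); answer 131
Stage 4: R3 = 131; r = -25; cross terms: (-8*27 - -20*-25)=-716, (-20*-5 - -23*27)=721, (-23*-25 - -8*-5)=535; twice the area = |540| = 540; area = 270; boundary points = 4 + 1 + 5 = 10; strictly interior points = area - boundary/2 + 1 = 266; answer 266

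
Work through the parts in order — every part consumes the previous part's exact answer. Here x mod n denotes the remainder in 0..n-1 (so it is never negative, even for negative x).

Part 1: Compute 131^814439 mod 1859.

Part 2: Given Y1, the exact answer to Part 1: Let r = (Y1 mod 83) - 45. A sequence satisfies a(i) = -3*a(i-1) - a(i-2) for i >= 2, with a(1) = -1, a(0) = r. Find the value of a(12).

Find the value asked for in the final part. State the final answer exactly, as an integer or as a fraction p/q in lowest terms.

312033

Part 1: squarings mod 1859: 131^1=131, 131^2=430, 131^4=859, 131^8=1717, 131^16=1574, 131^32=1288, 131^64=716, 131^128=1431, 131^256=1002, 131^512=144, 131^1024=287, 131^2048=573, 131^4096=1145, 131^8192=430, 131^16384=859, 131^32768=1717, 131^65536=1574, 131^131072=1288, 131^262144=716, 131^524288=1431; 131^814439 = 131^1 * 131^2 * 131^4 * 131^32 * 131^64 * 131^256 * 131^1024 * 131^2048 * 131^8192 * 131^16384 * 131^262144 * 131^524288 = 1275 (mod 1859); answer 1275
Part 2: Y1 = 1275; r = -15; a(2) = -3*(-1) - 1*(-15) = 18; iterating: a(2)=18, a(3)=-53, a(4)=141, a(5)=-370, a(6)=969, a(7)=-2537, a(8)=6642, a(9)=-17389, a(10)=45525, a(11)=-119186, a(12)=312033; answer 312033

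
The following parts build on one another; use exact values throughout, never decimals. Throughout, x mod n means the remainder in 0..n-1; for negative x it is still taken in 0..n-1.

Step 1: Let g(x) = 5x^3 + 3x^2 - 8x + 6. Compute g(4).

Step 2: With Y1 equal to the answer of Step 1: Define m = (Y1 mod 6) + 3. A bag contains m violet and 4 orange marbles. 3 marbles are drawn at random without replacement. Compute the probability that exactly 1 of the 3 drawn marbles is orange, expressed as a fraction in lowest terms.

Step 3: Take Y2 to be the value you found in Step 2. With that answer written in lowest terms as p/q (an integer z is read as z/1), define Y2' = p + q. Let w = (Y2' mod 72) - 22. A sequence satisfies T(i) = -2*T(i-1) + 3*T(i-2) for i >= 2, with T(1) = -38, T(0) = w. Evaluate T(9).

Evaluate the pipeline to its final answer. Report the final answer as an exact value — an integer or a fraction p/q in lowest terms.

-309998

Step 1: 5*(4)^3 + 3*(4)^2 - 8*(4)^1 + 6 = (320) + (48) + (-32) + (6) = 342; answer 342
Step 2: Y1 = 342; m = 3; total draws C(7,3) = 35; favorable C(4,1)*C(3,2) = 12; P = 12/35; answer 12/35
Step 3: Y2 = 12/35; threaded value p + q = 47; w = 25; T(2) = -2*(-38) + 3*(25) = 151; iterating: T(2)=151, T(3)=-416, T(4)=1285, T(5)=-3818, T(6)=11491, T(7)=-34436, T(8)=103345, T(9)=-309998; answer -309998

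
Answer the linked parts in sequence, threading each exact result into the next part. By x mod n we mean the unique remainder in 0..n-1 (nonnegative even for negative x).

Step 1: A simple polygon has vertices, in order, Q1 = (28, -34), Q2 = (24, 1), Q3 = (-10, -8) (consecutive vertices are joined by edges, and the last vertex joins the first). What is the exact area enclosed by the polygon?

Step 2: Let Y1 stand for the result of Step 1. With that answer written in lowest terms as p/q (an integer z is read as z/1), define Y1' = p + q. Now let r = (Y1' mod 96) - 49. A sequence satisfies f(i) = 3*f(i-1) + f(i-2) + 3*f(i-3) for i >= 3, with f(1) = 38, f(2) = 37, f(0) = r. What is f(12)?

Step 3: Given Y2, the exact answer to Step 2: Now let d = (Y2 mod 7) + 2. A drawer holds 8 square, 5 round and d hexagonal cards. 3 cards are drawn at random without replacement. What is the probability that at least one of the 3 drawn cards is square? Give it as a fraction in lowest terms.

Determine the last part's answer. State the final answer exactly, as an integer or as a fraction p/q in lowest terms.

268/323

Step 1: cross terms: (28*1 - 24*-34)=844, (24*-8 - -10*1)=-182, (-10*-34 - 28*-8)=564; twice the area = |1226| = 1226; area = 613; answer 613
Step 2: Y1 = 613; threaded value p + q = 614; r = -11; f(3) = 3*(37) + 1*(38) + 3*(-11) = 116; iterating: f(3)=116, f(4)=499, f(5)=1724, f(6)=6019, f(7)=21278, f(8)=75025, f(9)=264410, f(10)=932089, f(11)=3285752, f(12)=11582575; answer 11582575
Step 3: Y2 = 11582575; d = 6; total draws C(19,3) = 969; complement C(11,3) = 165; favorable 969 - 165 = 804; P = 268/323; answer 268/323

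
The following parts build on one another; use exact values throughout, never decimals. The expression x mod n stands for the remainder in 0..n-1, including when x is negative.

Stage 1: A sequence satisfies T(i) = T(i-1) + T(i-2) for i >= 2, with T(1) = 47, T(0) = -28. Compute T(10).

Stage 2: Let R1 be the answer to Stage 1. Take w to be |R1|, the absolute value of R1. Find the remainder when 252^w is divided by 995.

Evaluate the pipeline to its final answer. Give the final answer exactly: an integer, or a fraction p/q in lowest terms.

727

Stage 1: T(2) = 1*(47) + 1*(-28) = 19; iterating: T(2)=19, T(3)=66, T(4)=85, T(5)=151, T(6)=236, T(7)=387, T(8)=623, T(9)=1010, T(10)=1633; answer 1633
Stage 2: R1 = 1633; w = 1633; squarings mod 995: 252^1=252, 252^2=819, 252^4=131, 252^8=246, 252^16=816, 252^32=201, 252^64=601, 252^128=16, 252^256=256, 252^512=861, 252^1024=46; 252^1633 = 252^1 * 252^32 * 252^64 * 252^512 * 252^1024 = 727 (mod 995); answer 727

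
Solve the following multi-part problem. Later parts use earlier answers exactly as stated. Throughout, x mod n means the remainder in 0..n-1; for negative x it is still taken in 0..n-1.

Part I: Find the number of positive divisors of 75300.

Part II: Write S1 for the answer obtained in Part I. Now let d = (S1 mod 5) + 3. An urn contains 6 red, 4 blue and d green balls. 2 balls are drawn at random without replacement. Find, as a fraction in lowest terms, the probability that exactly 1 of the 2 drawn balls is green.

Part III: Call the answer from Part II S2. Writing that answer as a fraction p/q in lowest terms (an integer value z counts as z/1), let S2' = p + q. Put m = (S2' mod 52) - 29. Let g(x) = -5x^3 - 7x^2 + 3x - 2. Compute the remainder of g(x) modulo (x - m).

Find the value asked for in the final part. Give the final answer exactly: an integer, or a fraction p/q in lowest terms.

4

Part I: 75300 = 2^2 * 3 * 5^2 * 251; number of divisors = (2+1) * (1+1) * (2+1) * (1+1) = 36; answer 36
Part II: S1 = 36; d = 4; total draws C(14,2) = 91; favorable C(4,1)*C(10,1) = 40; P = 40/91; answer 40/91
Part III: S2 = 40/91; threaded value p + q = 131; m = -2; remainder = value at the root: -5*(-2)^3 - 7*(-2)^2 + 3*(-2)^1 - 2 = (40) + (-28) + (-6) + (-2) = 4; answer 4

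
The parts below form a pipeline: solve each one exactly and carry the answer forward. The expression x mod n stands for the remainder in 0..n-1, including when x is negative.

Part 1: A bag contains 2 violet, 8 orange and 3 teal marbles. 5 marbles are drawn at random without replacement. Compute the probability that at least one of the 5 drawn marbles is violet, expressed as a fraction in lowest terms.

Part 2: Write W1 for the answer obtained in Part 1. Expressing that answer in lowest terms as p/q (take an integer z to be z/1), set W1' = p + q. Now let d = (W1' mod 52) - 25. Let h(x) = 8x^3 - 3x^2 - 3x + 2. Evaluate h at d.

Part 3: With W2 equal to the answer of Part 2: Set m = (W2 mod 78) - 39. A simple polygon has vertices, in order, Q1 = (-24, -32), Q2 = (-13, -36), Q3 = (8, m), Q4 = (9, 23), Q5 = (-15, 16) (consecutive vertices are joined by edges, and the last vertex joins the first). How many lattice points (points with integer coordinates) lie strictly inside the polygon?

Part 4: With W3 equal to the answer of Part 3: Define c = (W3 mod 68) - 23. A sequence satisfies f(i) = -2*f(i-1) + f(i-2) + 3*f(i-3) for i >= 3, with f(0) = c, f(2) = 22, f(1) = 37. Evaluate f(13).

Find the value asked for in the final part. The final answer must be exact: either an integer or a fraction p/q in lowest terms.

-15163

Part 1: total draws C(13,5) = 1287; complement C(11,5) = 462; favorable 1287 - 462 = 825; P = 25/39; answer 25/39
Part 2: W1 = 25/39; threaded value p + q = 64; d = -13; 8*(-13)^3 - 3*(-13)^2 - 3*(-13)^1 + 2 = (-17576) + (-507) + (39) + (2) = -18042; answer -18042
Part 3: W2 = -18042; m = 15; cross terms: (-24*-36 - -13*-32)=448, (-13*15 - 8*-36)=93, (8*23 - 9*15)=49, (9*16 - -15*23)=489, (-15*-32 - -24*16)=864; twice the area = |1943| = 1943; area = 1943/2; boundary points = 1 + 3 + 1 + 1 + 3 = 9; strictly interior points = area - boundary/2 + 1 = 968; answer 968
Part 4: W3 = 968; c = -7; f(3) = -2*(22) + 1*(37) + 3*(-7) = -28; iterating: f(3)=-28, f(4)=189, f(5)=-340, f(6)=785, f(7)=-1343, f(8)=2451, f(9)=-3890, f(10)=6202, f(11)=-8941, f(12)=12414, f(13)=-15163; answer -15163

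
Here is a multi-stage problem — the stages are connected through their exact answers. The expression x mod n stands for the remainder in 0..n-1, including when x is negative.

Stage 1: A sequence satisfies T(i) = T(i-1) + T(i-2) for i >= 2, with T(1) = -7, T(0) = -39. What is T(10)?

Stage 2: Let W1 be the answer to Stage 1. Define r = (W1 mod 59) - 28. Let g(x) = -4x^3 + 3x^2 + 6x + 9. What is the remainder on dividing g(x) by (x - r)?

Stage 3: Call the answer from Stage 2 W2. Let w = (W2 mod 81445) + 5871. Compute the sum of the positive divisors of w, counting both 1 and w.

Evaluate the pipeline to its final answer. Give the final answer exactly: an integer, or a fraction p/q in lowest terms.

23920

Stage 1: T(2) = 1*(-7) + 1*(-39) = -46; iterating: T(2)=-46, T(3)=-53, T(4)=-99, T(5)=-152, T(6)=-251, T(7)=-403, T(8)=-654, T(9)=-1057, T(10)=-1711; answer -1711
Stage 2: W1 = -1711; r = -28; remainder = value at the root: -4*(-28)^3 + 3*(-28)^2 + 6*(-28)^1 + 9 = (87808) + (2352) + (-168) + (9) = 90001; answer 90001
Stage 3: W2 = 90001; w = 14427; 14427 = 3^2 * 7 * 229; sigma = (1 + 3 + 9) * (1 + 7) * (1 + 229) = 13 * 8 * 230 = 23920; answer 23920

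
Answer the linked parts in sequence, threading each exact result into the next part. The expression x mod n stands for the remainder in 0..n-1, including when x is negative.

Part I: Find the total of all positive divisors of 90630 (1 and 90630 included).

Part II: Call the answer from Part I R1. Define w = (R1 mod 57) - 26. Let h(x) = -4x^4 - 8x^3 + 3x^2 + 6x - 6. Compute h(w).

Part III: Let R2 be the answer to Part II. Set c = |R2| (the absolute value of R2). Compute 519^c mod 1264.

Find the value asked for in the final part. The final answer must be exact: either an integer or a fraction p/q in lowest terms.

1207

Part I: 90630 = 2 * 3^2 * 5 * 19 * 53; sigma = (1 + 2) * (1 + 3 + 9) * (1 + 5) * (1 + 19) * (1 + 53) = 3 * 13 * 6 * 20 * 54 = 252720; answer 252720
Part II: R1 = 252720; w = 13; -4*(13)^4 - 8*(13)^3 + 3*(13)^2 + 6*(13)^1 - 6 = (-114244) + (-17576) + (507) + (78) + (-6) = -131241; answer -131241
Part III: R2 = -131241; c = 131241; squarings mod 1264: 519^1=519, 519^2=129, 519^4=209, 519^8=705, 519^16=273, 519^32=1217, 519^64=945, 519^128=641, 519^256=81, 519^512=241, 519^1024=1201, 519^2048=177, 519^4096=993, 519^8192=129, 519^16384=209, 519^32768=705, 519^65536=273, 519^131072=1217; 519^131241 = 519^1 * 519^8 * 519^32 * 519^128 * 519^131072 = 1207 (mod 1264); answer 1207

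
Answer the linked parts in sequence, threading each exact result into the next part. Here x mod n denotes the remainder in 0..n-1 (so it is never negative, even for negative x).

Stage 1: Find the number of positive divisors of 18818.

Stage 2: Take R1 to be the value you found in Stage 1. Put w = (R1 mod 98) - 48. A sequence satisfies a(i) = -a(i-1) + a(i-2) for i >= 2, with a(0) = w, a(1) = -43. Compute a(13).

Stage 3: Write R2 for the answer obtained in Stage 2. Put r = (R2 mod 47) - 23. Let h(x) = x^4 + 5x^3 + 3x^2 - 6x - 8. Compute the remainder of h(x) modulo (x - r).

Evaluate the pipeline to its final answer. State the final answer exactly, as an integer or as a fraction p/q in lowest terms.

Stage 1: 18818 = 2 * 97^2; number of divisors = (1+1) * (2+1) = 6; answer 6
Stage 2: R1 = 6; w = -42; a(2) = -1*(-43) + 1*(-42) = 1; iterating: a(2)=1, a(3)=-44, a(4)=45, a(5)=-89, a(6)=134, a(7)=-223, a(8)=357, a(9)=-580, a(10)=937, a(11)=-1517, a(12)=2454, a(13)=-3971; answer -3971
Stage 3: R2 = -3971; r = 1; remainder = value at the root: 1*(1)^4 + 5*(1)^3 + 3*(1)^2 - 6*(1)^1 - 8 = (1) + (5) + (3) + (-6) + (-8) = -5; answer -5

-5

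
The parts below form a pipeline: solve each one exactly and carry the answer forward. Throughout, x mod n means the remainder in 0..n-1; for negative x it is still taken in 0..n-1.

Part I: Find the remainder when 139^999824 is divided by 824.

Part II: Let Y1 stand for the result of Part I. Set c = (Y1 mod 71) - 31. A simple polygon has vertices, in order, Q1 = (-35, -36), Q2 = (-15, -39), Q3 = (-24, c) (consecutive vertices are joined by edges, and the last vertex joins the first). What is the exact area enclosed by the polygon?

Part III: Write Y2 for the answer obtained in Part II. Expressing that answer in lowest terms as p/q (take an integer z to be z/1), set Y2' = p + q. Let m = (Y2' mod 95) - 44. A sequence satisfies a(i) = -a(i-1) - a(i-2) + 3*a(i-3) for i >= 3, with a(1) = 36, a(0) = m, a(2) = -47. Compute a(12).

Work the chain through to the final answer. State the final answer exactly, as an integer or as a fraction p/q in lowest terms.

Part I: squarings mod 824: 139^1=139, 139^2=369, 139^4=201, 139^8=25, 139^16=625, 139^32=49, 139^64=753, 139^128=97, 139^256=345, 139^512=369, 139^1024=201, 139^2048=25, 139^4096=625, 139^8192=49, 139^16384=753, 139^32768=97, 139^65536=345, 139^131072=369, 139^262144=201, 139^524288=25; 139^999824 = 139^16 * 139^128 * 139^256 * 139^16384 * 139^65536 * 139^131072 * 139^262144 * 139^524288 = 377 (mod 824); answer 377
Part II: Y1 = 377; c = -9; cross terms: (-35*-39 - -15*-36)=825, (-15*-9 - -24*-39)=-801, (-24*-36 - -35*-9)=549; twice the area = |573| = 573; area = 573/2; answer 573/2
Part III: Y2 = 573/2; threaded value p + q = 575; m = -39; a(3) = -1*(-47) - 1*(36) + 3*(-39) = -106; iterating: a(3)=-106, a(4)=261, a(5)=-296, a(6)=-283, a(7)=1362, a(8)=-1967, a(9)=-244, a(10)=6297, a(11)=-11954, a(12)=4925; answer 4925

4925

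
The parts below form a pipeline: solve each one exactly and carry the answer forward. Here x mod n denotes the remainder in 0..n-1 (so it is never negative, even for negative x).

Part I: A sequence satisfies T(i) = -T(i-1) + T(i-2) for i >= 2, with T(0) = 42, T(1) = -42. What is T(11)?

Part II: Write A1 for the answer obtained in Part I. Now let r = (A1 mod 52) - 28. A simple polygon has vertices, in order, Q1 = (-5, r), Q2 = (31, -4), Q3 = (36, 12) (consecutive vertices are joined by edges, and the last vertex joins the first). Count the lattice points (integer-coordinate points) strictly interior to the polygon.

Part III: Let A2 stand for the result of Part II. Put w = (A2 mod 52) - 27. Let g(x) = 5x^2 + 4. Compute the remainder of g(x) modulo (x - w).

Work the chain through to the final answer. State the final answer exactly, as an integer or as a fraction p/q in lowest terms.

3649

Part I: T(2) = -1*(-42) + 1*(42) = 84; iterating: T(2)=84, T(3)=-126, T(4)=210, T(5)=-336, T(6)=546, T(7)=-882, T(8)=1428, T(9)=-2310, T(10)=3738, T(11)=-6048; answer -6048
Part II: A1 = -6048; r = 8; cross terms: (-5*-4 - 31*8)=-228, (31*12 - 36*-4)=516, (36*8 - -5*12)=348; twice the area = |636| = 636; area = 318; boundary points = 12 + 1 + 1 = 14; strictly interior points = area - boundary/2 + 1 = 312; answer 312
Part III: A2 = 312; w = -27; remainder = value at the root: 5*(-27)^2 + 4 = (3645) + (4) = 3649; answer 3649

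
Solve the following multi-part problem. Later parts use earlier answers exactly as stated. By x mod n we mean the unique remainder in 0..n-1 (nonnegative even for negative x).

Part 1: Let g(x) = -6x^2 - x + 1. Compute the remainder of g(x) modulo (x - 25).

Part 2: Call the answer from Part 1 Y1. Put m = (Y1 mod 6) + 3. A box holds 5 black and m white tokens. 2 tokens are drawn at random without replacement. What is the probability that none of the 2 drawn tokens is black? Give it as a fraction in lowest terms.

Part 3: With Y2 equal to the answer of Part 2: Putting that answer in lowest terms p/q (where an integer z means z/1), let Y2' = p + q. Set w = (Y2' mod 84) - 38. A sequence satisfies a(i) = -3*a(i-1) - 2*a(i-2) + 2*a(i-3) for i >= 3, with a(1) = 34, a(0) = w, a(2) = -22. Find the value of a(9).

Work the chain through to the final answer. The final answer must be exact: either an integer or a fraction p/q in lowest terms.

Part 1: remainder = value at the root: -6*(25)^2 - 1*(25)^1 + 1 = (-3750) + (-25) + (1) = -3774; answer -3774
Part 2: Y1 = -3774; m = 3; total draws C(8,2) = 28; favorable C(3,2) = 3; P = 3/28; answer 3/28
Part 3: Y2 = 3/28; threaded value p + q = 31; w = -7; a(3) = -3*(-22) - 2*(34) + 2*(-7) = -16; iterating: a(3)=-16, a(4)=160, a(5)=-492, a(6)=1124, a(7)=-2068, a(8)=2972, a(9)=-2532; answer -2532

-2532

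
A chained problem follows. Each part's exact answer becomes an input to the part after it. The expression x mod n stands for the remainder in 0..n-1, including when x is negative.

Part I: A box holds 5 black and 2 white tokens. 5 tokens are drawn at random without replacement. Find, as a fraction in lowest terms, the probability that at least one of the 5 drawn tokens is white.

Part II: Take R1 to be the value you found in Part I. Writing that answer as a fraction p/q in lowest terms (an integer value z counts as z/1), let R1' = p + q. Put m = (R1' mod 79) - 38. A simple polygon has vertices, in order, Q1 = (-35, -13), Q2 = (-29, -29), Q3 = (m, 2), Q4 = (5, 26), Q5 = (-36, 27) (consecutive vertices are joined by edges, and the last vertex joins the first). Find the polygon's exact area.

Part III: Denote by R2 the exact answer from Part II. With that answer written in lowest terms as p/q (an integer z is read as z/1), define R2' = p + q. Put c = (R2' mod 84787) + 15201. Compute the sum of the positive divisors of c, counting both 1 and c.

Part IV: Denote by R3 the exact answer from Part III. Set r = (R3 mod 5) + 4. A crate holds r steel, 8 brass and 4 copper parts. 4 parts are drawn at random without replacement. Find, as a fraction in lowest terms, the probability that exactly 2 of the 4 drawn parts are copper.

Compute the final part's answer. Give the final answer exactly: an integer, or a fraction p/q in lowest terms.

91/510

Part I: total draws C(7,5) = 21; complement C(5,5) = 1; favorable 21 - 1 = 20; P = 20/21; answer 20/21
Part II: R1 = 20/21; threaded value p + q = 41; m = 3; cross terms: (-35*-29 - -29*-13)=638, (-29*2 - 3*-29)=29, (3*26 - 5*2)=68, (5*27 - -36*26)=1071, (-36*-13 - -35*27)=1413; twice the area = |3219| = 3219; area = 3219/2; answer 3219/2
Part III: R2 = 3219/2; threaded value p + q = 3221; c = 18422; 18422 = 2 * 61 * 151; sigma = (1 + 2) * (1 + 61) * (1 + 151) = 3 * 62 * 152 = 28272; answer 28272
Part IV: R3 = 28272; r = 6; total draws C(18,4) = 3060; favorable C(4,2)*C(14,2) = 546; P = 91/510; answer 91/510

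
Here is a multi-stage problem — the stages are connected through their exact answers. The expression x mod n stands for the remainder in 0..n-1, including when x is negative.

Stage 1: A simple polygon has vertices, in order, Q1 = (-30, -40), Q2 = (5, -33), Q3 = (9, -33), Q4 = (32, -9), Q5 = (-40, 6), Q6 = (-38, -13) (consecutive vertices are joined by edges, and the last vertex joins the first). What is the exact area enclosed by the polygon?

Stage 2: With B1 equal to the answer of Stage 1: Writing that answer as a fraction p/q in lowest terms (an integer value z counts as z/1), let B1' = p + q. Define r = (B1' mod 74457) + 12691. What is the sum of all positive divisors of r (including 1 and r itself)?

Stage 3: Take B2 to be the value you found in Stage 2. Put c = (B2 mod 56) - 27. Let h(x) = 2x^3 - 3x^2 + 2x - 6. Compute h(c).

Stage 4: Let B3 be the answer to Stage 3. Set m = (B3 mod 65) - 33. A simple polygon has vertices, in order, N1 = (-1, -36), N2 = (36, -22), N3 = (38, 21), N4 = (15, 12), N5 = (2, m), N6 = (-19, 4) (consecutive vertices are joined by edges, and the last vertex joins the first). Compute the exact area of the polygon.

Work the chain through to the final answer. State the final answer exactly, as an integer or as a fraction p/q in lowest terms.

Stage 1: cross terms: (-30*-33 - 5*-40)=1190, (5*-33 - 9*-33)=132, (9*-9 - 32*-33)=975, (32*6 - -40*-9)=-168, (-40*-13 - -38*6)=748, (-38*-40 - -30*-13)=1130; twice the area = |4007| = 4007; area = 4007/2; answer 4007/2
Stage 2: B1 = 4007/2; threaded value p + q = 4009; r = 16700; 16700 = 2^2 * 5^2 * 167; sigma = (1 + 2 + 4) * (1 + 5 + 25) * (1 + 167) = 7 * 31 * 168 = 36456; answer 36456
Stage 3: B2 = 36456; c = -27; 2*(-27)^3 - 3*(-27)^2 + 2*(-27)^1 - 6 = (-39366) + (-2187) + (-54) + (-6) = -41613; answer -41613
Stage 4: B3 = -41613; m = 19; cross terms: (-1*-22 - 36*-36)=1318, (36*21 - 38*-22)=1592, (38*12 - 15*21)=141, (15*19 - 2*12)=261, (2*4 - -19*19)=369, (-19*-36 - -1*4)=688; twice the area = |4369| = 4369; area = 4369/2; answer 4369/2

4369/2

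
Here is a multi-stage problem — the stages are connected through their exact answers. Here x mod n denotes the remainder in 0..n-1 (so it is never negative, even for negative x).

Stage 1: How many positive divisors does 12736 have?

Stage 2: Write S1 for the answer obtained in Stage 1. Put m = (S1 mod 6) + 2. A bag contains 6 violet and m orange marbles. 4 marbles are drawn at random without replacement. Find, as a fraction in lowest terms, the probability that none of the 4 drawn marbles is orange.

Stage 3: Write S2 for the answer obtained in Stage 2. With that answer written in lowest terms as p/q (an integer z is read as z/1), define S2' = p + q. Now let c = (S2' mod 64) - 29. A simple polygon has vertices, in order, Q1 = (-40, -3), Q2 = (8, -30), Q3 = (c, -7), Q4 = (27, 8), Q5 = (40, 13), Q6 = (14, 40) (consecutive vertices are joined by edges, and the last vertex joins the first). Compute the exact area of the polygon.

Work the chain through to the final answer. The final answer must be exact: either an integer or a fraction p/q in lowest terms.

1916

Stage 1: 12736 = 2^6 * 199; number of divisors = (6+1) * (1+1) = 14; answer 14
Stage 2: S1 = 14; m = 4; total draws C(10,4) = 210; favorable C(6,4) = 15; P = 1/14; answer 1/14
Stage 3: S2 = 1/14; threaded value p + q = 15; c = -14; cross terms: (-40*-30 - 8*-3)=1224, (8*-7 - -14*-30)=-476, (-14*8 - 27*-7)=77, (27*13 - 40*8)=31, (40*40 - 14*13)=1418, (14*-3 - -40*40)=1558; twice the area = |3832| = 3832; area = 1916; answer 1916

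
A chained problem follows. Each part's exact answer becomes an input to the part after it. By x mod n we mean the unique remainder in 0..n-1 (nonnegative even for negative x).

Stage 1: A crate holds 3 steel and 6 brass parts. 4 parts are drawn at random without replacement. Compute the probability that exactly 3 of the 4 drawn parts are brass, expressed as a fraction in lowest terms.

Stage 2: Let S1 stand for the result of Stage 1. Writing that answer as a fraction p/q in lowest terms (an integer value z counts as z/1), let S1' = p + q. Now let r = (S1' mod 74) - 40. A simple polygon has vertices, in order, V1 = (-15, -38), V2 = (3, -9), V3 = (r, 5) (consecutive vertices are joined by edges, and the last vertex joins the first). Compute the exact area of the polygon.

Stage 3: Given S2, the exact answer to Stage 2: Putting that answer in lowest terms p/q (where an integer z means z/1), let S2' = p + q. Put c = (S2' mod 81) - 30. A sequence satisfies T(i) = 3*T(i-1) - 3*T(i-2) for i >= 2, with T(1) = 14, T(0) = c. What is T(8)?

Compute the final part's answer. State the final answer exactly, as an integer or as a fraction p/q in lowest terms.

Stage 1: total draws C(9,4) = 126; favorable C(6,3)*C(3,1) = 60; P = 10/21; answer 10/21
Stage 2: S1 = 10/21; threaded value p + q = 31; r = -9; cross terms: (-15*-9 - 3*-38)=249, (3*5 - -9*-9)=-66, (-9*-38 - -15*5)=417; twice the area = |600| = 600; area = 300; answer 300
Stage 3: S2 = 300; threaded value p + q = 301; c = 28; T(2) = 3*(14) - 3*(28) = -42; iterating: T(2)=-42, T(3)=-168, T(4)=-378, T(5)=-630, T(6)=-756, T(7)=-378, T(8)=1134; answer 1134

1134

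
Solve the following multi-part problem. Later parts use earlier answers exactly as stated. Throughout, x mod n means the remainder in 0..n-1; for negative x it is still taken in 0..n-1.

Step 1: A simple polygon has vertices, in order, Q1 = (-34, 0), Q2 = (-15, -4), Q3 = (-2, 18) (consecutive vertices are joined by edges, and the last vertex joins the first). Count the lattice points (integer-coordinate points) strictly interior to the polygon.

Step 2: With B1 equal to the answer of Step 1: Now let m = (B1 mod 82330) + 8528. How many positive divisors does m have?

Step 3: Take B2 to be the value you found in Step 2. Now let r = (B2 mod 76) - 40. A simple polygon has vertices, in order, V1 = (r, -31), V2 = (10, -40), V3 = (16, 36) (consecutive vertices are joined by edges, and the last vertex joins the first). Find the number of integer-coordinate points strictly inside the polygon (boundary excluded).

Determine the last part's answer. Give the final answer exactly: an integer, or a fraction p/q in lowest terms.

Step 1: cross terms: (-34*-4 - -15*0)=136, (-15*18 - -2*-4)=-278, (-2*0 - -34*18)=612; twice the area = |470| = 470; area = 235; boundary points = 1 + 1 + 2 = 4; strictly interior points = area - boundary/2 + 1 = 234; answer 234
Step 2: B1 = 234; m = 8762; 8762 = 2 * 13 * 337; number of divisors = (1+1) * (1+1) * (1+1) = 8; answer 8
Step 3: B2 = 8; r = -32; cross terms: (-32*-40 - 10*-31)=1590, (10*36 - 16*-40)=1000, (16*-31 - -32*36)=656; twice the area = |3246| = 3246; area = 1623; boundary points = 3 + 2 + 1 = 6; strictly interior points = area - boundary/2 + 1 = 1621; answer 1621

1621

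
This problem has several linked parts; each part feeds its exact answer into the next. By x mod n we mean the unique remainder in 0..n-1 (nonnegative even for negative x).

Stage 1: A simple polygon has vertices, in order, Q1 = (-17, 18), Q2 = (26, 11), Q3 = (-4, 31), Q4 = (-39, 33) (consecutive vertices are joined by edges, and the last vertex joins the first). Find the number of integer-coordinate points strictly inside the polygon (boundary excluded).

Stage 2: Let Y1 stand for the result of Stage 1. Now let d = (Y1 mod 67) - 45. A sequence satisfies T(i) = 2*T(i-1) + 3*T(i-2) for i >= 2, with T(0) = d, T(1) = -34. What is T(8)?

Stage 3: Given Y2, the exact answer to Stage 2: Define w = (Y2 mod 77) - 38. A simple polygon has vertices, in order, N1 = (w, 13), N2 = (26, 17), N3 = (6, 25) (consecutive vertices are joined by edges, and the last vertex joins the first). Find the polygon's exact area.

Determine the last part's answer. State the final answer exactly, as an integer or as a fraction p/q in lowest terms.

Stage 1: cross terms: (-17*11 - 26*18)=-655, (26*31 - -4*11)=850, (-4*33 - -39*31)=1077, (-39*18 - -17*33)=-141; twice the area = |1131| = 1131; area = 1131/2; boundary points = 1 + 10 + 1 + 1 = 13; strictly interior points = area - boundary/2 + 1 = 560; answer 560
Stage 2: Y1 = 560; d = -21; T(2) = 2*(-34) + 3*(-21) = -131; iterating: T(2)=-131, T(3)=-364, T(4)=-1121, T(5)=-3334, T(6)=-10031, T(7)=-30064, T(8)=-90221; answer -90221
Stage 3: Y2 = -90221; w = -15; cross terms: (-15*17 - 26*13)=-593, (26*25 - 6*17)=548, (6*13 - -15*25)=453; twice the area = |408| = 408; area = 204; answer 204

204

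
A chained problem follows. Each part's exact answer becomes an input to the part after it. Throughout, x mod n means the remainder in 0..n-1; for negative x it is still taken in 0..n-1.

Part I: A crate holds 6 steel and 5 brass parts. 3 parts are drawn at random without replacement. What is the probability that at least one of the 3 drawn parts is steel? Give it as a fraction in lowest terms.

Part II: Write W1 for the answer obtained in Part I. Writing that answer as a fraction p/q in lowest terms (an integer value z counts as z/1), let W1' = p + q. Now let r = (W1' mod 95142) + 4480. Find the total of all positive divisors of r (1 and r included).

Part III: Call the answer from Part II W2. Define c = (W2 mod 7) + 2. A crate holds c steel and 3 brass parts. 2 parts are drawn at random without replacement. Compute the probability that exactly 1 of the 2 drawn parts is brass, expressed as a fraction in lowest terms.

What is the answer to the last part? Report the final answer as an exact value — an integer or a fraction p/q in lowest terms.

4/7

Part I: total draws C(11,3) = 165; complement C(5,3) = 10; favorable 165 - 10 = 155; P = 31/33; answer 31/33
Part II: W1 = 31/33; threaded value p + q = 64; r = 4544; 4544 = 2^6 * 71; sigma = (1 + 2 + 4 + 8 + 16 + 32 + 64) * (1 + 71) = 127 * 72 = 9144; answer 9144
Part III: W2 = 9144; c = 4; total draws C(7,2) = 21; favorable C(3,1)*C(4,1) = 12; P = 4/7; answer 4/7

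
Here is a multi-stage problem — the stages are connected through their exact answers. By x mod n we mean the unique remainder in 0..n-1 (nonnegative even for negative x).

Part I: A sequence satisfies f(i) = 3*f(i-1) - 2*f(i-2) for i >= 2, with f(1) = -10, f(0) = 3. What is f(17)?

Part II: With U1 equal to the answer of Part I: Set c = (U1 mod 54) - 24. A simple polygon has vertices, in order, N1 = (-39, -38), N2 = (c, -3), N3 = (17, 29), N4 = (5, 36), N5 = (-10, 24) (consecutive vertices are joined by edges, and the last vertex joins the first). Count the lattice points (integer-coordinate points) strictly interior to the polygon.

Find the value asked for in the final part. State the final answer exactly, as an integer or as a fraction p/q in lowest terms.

Part I: f(2) = 3*(-10) - 2*(3) = -36; iterating: f(2)=-36, f(3)=-88, f(4)=-192, f(5)=-400, f(6)=-816, f(7)=-1648, f(8)=-3312, f(9)=-6640, f(10)=-13296, f(11)=-26608, f(12)=-53232, f(13)=-106480, f(14)=-212976, f(15)=-425968, f(16)=-851952, f(17)=-1703920; answer -1703920
Part II: U1 = -1703920; c = 26; cross terms: (-39*-3 - 26*-38)=1105, (26*29 - 17*-3)=805, (17*36 - 5*29)=467, (5*24 - -10*36)=480, (-10*-38 - -39*24)=1316; twice the area = |4173| = 4173; area = 4173/2; boundary points = 5 + 1 + 1 + 3 + 1 = 11; strictly interior points = area - boundary/2 + 1 = 2082; answer 2082

2082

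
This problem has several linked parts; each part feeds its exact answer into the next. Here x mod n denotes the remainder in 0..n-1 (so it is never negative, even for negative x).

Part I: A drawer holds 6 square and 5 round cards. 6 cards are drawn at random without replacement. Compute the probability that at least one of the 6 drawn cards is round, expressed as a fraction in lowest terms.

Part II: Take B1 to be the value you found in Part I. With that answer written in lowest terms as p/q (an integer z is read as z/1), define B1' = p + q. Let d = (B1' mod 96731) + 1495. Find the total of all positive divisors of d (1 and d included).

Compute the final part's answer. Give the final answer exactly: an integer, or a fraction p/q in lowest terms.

5376

Part I: total draws C(11,6) = 462; complement C(6,6) = 1; favorable 462 - 1 = 461; P = 461/462; answer 461/462
Part II: B1 = 461/462; threaded value p + q = 923; d = 2418; 2418 = 2 * 3 * 13 * 31; sigma = (1 + 2) * (1 + 3) * (1 + 13) * (1 + 31) = 3 * 4 * 14 * 32 = 5376; answer 5376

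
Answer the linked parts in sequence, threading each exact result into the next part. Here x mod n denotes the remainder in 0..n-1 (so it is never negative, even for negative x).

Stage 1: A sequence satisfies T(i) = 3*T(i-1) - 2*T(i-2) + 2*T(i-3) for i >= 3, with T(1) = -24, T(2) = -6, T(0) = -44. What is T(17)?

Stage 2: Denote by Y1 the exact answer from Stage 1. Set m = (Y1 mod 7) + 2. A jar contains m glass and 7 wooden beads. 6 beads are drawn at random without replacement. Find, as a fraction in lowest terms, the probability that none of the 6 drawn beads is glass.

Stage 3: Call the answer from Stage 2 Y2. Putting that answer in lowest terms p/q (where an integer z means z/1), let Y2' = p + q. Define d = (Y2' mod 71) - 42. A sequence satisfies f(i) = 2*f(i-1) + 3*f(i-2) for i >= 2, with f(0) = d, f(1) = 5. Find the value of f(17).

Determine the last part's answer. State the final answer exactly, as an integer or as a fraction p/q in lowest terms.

-1000836235

Stage 1: T(3) = 3*(-6) - 2*(-24) + 2*(-44) = -58; iterating: T(3)=-58, T(4)=-210, T(5)=-526, T(6)=-1274, T(7)=-3190, T(8)=-8074, T(9)=-20390, T(10)=-51402, T(11)=-129574, T(12)=-326698, T(13)=-823750, T(14)=-2077002, T(15)=-5236902, T(16)=-13204202, T(17)=-33292806; answer -33292806
Stage 2: Y1 = -33292806; m = 8; total draws C(15,6) = 5005; favorable C(7,6) = 7; P = 1/715; answer 1/715
Stage 3: Y2 = 1/715; threaded value p + q = 716; d = -36; f(2) = 2*(5) + 3*(-36) = -98; iterating: f(2)=-98, f(3)=-181, f(4)=-656, f(5)=-1855, f(6)=-5678, f(7)=-16921, f(8)=-50876, f(9)=-152515, f(10)=-457658, f(11)=-1372861, f(12)=-4118696, f(13)=-12355975, f(14)=-37068038, f(15)=-111204001, f(16)=-333612116, f(17)=-1000836235; answer -1000836235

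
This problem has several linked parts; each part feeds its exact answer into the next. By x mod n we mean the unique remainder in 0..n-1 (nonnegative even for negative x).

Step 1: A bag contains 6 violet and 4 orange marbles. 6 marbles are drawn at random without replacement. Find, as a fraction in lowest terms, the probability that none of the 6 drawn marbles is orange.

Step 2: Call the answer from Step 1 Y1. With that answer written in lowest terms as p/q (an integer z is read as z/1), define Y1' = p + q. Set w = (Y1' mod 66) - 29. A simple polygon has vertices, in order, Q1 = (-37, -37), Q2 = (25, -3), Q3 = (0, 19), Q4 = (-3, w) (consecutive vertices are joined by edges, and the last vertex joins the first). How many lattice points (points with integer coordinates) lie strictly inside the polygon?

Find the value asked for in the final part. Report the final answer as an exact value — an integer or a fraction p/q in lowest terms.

542

Step 1: total draws C(10,6) = 210; favorable C(6,6) = 1; P = 1/210; answer 1/210
Step 2: Y1 = 1/210; threaded value p + q = 211; w = -16; cross terms: (-37*-3 - 25*-37)=1036, (25*19 - 0*-3)=475, (0*-16 - -3*19)=57, (-3*-37 - -37*-16)=-481; twice the area = |1087| = 1087; area = 1087/2; boundary points = 2 + 1 + 1 + 1 = 5; strictly interior points = area - boundary/2 + 1 = 542; answer 542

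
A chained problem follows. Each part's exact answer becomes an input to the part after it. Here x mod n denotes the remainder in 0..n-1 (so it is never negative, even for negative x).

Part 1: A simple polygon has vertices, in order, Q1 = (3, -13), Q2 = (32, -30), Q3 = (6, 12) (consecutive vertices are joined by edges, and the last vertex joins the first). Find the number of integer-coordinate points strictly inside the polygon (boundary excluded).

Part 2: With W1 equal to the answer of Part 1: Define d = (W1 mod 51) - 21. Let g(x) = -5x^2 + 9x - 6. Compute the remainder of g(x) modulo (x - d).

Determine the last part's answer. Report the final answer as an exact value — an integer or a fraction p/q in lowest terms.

Part 1: cross terms: (3*-30 - 32*-13)=326, (32*12 - 6*-30)=564, (6*-13 - 3*12)=-114; twice the area = |776| = 776; area = 388; boundary points = 1 + 2 + 1 = 4; strictly interior points = area - boundary/2 + 1 = 387; answer 387
Part 2: W1 = 387; d = 9; remainder = value at the root: -5*(9)^2 + 9*(9)^1 - 6 = (-405) + (81) + (-6) = -330; answer -330

-330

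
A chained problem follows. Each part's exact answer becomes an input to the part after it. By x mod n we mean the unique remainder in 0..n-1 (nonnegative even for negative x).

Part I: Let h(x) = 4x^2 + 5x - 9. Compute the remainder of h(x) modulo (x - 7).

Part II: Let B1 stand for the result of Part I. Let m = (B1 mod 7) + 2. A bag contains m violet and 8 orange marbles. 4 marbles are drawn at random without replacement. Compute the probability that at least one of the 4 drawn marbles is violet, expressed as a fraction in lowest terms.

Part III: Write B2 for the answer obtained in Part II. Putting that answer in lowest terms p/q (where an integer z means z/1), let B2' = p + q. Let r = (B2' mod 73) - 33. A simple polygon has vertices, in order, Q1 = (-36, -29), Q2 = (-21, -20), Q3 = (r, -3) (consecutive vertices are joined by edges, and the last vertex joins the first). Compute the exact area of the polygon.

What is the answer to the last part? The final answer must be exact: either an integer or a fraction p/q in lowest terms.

168

Part I: remainder = value at the root: 4*(7)^2 + 5*(7)^1 - 9 = (196) + (35) + (-9) = 222; answer 222
Part II: B1 = 222; m = 7; total draws C(15,4) = 1365; complement C(8,4) = 70; favorable 1365 - 70 = 1295; P = 37/39; answer 37/39
Part III: B2 = 37/39; threaded value p + q = 76; r = -30; cross terms: (-36*-20 - -21*-29)=111, (-21*-3 - -30*-20)=-537, (-30*-29 - -36*-3)=762; twice the area = |336| = 336; area = 168; answer 168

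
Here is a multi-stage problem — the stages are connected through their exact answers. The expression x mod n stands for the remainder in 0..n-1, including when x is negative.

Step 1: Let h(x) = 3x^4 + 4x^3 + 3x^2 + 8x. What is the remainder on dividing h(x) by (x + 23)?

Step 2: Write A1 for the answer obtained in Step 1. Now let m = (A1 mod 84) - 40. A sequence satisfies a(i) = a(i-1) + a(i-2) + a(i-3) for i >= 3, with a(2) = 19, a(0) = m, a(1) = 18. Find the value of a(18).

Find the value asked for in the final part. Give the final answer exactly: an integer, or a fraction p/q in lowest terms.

442595

Step 1: remainder = value at the root: 3*(-23)^4 + 4*(-23)^3 + 3*(-23)^2 + 8*(-23)^1 = (839523) + (-48668) + (1587) + (-184) = 792258; answer 792258
Step 2: A1 = 792258; m = 14; a(3) = 1*(19) + 1*(18) + 1*(14) = 51; iterating: a(3)=51, a(4)=88, a(5)=158, a(6)=297, a(7)=543, a(8)=998, a(9)=1838, a(10)=3379, a(11)=6215, a(12)=11432, a(13)=21026, a(14)=38673, a(15)=71131, a(16)=130830, a(17)=240634, a(18)=442595; answer 442595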